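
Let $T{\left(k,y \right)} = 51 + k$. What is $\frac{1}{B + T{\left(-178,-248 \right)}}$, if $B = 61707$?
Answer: $\frac{1}{61580} \approx 1.6239 \cdot 10^{-5}$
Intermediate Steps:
$\frac{1}{B + T{\left(-178,-248 \right)}} = \frac{1}{61707 + \left(51 - 178\right)} = \frac{1}{61707 - 127} = \frac{1}{61580}$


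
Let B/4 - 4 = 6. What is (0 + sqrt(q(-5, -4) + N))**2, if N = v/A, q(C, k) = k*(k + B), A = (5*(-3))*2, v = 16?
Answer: -2168/15 ≈ -144.53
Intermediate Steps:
A = -30 (A = -15*2 = -30)
B = 40 (B = 16 + 4*6 = 16 + 24 = 40)
q(C, k) = k*(40 + k) (q(C, k) = k*(k + 40) = k*(40 + k))
N = -8/15 (N = 16/(-30) = 16*(-1/30) = -8/15 ≈ -0.53333)
(0 + sqrt(q(-5, -4) + N))**2 = (0 + sqrt(-4*(40 - 4) - 8/15))**2 = (0 + sqrt(-4*36 - 8/15))**2 = (0 + sqrt(-144 - 8/15))**2 = (0 + sqrt(-2168/15))**2 = (0 + 2*I*sqrt(8130)/15)**2 = (2*I*sqrt(8130)/15)**2 = -2168/15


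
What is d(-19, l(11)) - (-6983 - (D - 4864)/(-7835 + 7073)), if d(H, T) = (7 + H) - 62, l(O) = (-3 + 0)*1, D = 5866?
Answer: 877276/127 ≈ 6907.7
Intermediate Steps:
l(O) = -3 (l(O) = -3*1 = -3)
d(H, T) = -55 + H
d(-19, l(11)) - (-6983 - (D - 4864)/(-7835 + 7073)) = (-55 - 19) - (-6983 - (5866 - 4864)/(-7835 + 7073)) = -74 - (-6983 - 1002/(-762)) = -74 - (-6983 - 1002*(-1)/762) = -74 - (-6983 - 1*(-167/127)) = -74 - (-6983 + 167/127) = -74 - 1*(-886674/127) = -74 + 886674/127 = 877276/127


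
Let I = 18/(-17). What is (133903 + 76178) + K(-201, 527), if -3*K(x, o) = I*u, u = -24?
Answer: 3571233/17 ≈ 2.1007e+5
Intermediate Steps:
I = -18/17 (I = 18*(-1/17) = -18/17 ≈ -1.0588)
K(x, o) = -144/17 (K(x, o) = -(-6)*(-24)/17 = -⅓*432/17 = -144/17)
(133903 + 76178) + K(-201, 527) = (133903 + 76178) - 144/17 = 210081 - 144/17 = 3571233/17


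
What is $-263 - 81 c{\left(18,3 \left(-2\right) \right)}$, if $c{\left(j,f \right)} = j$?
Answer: $-1721$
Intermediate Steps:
$-263 - 81 c{\left(18,3 \left(-2\right) \right)} = -263 - 1458 = -1721$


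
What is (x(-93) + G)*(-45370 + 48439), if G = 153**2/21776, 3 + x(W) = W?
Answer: -6343890003/21776 ≈ -2.9133e+5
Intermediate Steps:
x(W) = -3 + W
G = 23409/21776 (G = 23409*(1/21776) = 23409/21776 ≈ 1.0750)
(x(-93) + G)*(-45370 + 48439) = ((-3 - 93) + 23409/21776)*(-45370 + 48439) = (-96 + 23409/21776)*3069 = -2067087/21776*3069 = -6343890003/21776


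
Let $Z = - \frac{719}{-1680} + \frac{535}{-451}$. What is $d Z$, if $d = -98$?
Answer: $\frac{4021717}{54120} \approx 74.311$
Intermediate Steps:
$Z = - \frac{574531}{757680}$ ($Z = \left(-719\right) \left(- \frac{1}{1680}\right) + 535 \left(- \frac{1}{451}\right) = \frac{719}{1680} - \frac{535}{451} = - \frac{574531}{757680} \approx -0.75828$)
$d Z = \left(-98\right) \left(- \frac{574531}{757680}\right) = \frac{4021717}{54120}$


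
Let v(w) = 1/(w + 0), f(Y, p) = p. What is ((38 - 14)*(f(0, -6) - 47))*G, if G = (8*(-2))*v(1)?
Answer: 20352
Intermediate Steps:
v(w) = 1/w
G = -16 (G = (8*(-2))/1 = -16*1 = -16)
((38 - 14)*(f(0, -6) - 47))*G = ((38 - 14)*(-6 - 47))*(-16) = (24*(-53))*(-16) = -1272*(-16) = 20352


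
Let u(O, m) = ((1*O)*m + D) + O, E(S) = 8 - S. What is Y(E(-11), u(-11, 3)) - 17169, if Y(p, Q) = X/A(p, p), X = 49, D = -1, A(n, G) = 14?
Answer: -34331/2 ≈ -17166.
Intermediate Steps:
u(O, m) = -1 + O + O*m (u(O, m) = ((1*O)*m - 1) + O = (O*m - 1) + O = (-1 + O*m) + O = -1 + O + O*m)
Y(p, Q) = 7/2 (Y(p, Q) = 49/14 = 49*(1/14) = 7/2)
Y(E(-11), u(-11, 3)) - 17169 = 7/2 - 17169 = -34331/2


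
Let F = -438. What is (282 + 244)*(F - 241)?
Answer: -357154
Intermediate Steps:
(282 + 244)*(F - 241) = (282 + 244)*(-438 - 241) = 526*(-679) = -357154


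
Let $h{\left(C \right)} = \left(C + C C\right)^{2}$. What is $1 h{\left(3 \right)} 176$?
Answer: $25344$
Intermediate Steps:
$h{\left(C \right)} = \left(C + C^{2}\right)^{2}$
$1 h{\left(3 \right)} 176 = 1 \cdot 3^{2} \left(1 + 3\right)^{2} \cdot 176 = 1 \cdot 9 \cdot 4^{2} \cdot 176 = 1 \cdot 9 \cdot 16 \cdot 176 = 1 \cdot 144 \cdot 176 = 144 \cdot 176 = 25344$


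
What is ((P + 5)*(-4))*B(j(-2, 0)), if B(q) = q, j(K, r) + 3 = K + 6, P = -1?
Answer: -16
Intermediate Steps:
j(K, r) = 3 + K (j(K, r) = -3 + (K + 6) = -3 + (6 + K) = 3 + K)
((P + 5)*(-4))*B(j(-2, 0)) = ((-1 + 5)*(-4))*(3 - 2) = (4*(-4))*1 = -16*1 = -16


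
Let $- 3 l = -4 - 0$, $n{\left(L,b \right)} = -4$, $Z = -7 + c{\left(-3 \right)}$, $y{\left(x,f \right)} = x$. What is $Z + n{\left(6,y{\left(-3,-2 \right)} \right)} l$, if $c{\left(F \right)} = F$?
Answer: $- \frac{46}{3} \approx -15.333$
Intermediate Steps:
$Z = -10$ ($Z = -7 - 3 = -10$)
$l = \frac{4}{3}$ ($l = - \frac{-4 - 0}{3} = - \frac{-4 + 0}{3} = \left(- \frac{1}{3}\right) \left(-4\right) = \frac{4}{3} \approx 1.3333$)
$Z + n{\left(6,y{\left(-3,-2 \right)} \right)} l = -10 - \frac{16}{3} = - \frac{46}{3}$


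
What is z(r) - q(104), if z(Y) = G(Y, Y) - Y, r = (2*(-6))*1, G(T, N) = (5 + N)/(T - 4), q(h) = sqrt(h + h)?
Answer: 199/16 - 4*sqrt(13) ≈ -1.9847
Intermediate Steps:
q(h) = sqrt(2)*sqrt(h) (q(h) = sqrt(2*h) = sqrt(2)*sqrt(h))
G(T, N) = (5 + N)/(-4 + T)
r = -12 (r = -12*1 = -12)
z(Y) = -Y + (5 + Y)/(-4 + Y) (z(Y) = (5 + Y)/(-4 + Y) - Y = -Y + (5 + Y)/(-4 + Y))
z(r) - q(104) = (5 - 12 - 1*(-12)*(-4 - 12))/(-4 - 12) - sqrt(2)*sqrt(104) = (5 - 12 - 1*(-12)*(-16))/(-16) - sqrt(2)*2*sqrt(26) = -(5 - 12 - 192)/16 - 4*sqrt(13) = -1/16*(-199) - 4*sqrt(13) = 199/16 - 4*sqrt(13)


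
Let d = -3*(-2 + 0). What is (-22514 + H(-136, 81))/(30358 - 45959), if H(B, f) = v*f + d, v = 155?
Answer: 9953/15601 ≈ 0.63797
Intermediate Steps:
d = 6 (d = -3*(-2) = 6)
H(B, f) = 6 + 155*f (H(B, f) = 155*f + 6 = 6 + 155*f)
(-22514 + H(-136, 81))/(30358 - 45959) = (-22514 + (6 + 155*81))/(30358 - 45959) = (-22514 + (6 + 12555))/(-15601) = (-22514 + 12561)*(-1/15601) = -9953*(-1/15601) = 9953/15601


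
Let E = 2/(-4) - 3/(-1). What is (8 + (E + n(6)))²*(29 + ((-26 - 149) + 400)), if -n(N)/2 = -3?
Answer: 138303/2 ≈ 69152.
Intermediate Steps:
E = 5/2 (E = 2*(-¼) - 3*(-1) = -½ + 3 = 5/2 ≈ 2.5000)
n(N) = 6 (n(N) = -2*(-3) = 6)
(8 + (E + n(6)))²*(29 + ((-26 - 149) + 400)) = (8 + (5/2 + 6))²*(29 + ((-26 - 149) + 400)) = (8 + 17/2)²*(29 + (-175 + 400)) = (33/2)²*(29 + 225) = (1089/4)*254 = 138303/2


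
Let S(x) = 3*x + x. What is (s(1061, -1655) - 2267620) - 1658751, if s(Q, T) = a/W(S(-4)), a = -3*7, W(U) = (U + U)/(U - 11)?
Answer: -125644439/32 ≈ -3.9264e+6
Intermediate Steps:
S(x) = 4*x
W(U) = 2*U/(-11 + U) (W(U) = (2*U)/(-11 + U) = 2*U/(-11 + U))
a = -21
s(Q, T) = -567/32 (s(Q, T) = -21/(2*(4*(-4))/(-11 + 4*(-4))) = -21/(2*(-16)/(-11 - 16)) = -21/(2*(-16)/(-27)) = -21/(2*(-16)*(-1/27)) = -21/32/27 = -21*27/32 = -567/32)
(s(1061, -1655) - 2267620) - 1658751 = (-567/32 - 2267620) - 1658751 = -72564407/32 - 1658751 = -125644439/32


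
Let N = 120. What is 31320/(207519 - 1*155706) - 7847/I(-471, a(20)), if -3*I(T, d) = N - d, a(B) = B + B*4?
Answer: 45198379/38380 ≈ 1177.7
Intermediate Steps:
a(B) = 5*B (a(B) = B + 4*B = 5*B)
I(T, d) = -40 + d/3 (I(T, d) = -(120 - d)/3 = -40 + d/3)
31320/(207519 - 1*155706) - 7847/I(-471, a(20)) = 31320/(207519 - 1*155706) - 7847/(-40 + (5*20)/3) = 31320/(207519 - 155706) - 7847/(-40 + (⅓)*100) = 31320/51813 - 7847/(-40 + 100/3) = 31320*(1/51813) - 7847/(-20/3) = 1160/1919 - 7847*(-3/20) = 1160/1919 + 23541/20 = 45198379/38380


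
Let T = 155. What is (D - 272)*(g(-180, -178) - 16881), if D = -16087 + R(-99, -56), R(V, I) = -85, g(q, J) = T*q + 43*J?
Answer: 862241140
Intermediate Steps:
g(q, J) = 43*J + 155*q (g(q, J) = 155*q + 43*J = 43*J + 155*q)
D = -16172 (D = -16087 - 85 = -16172)
(D - 272)*(g(-180, -178) - 16881) = (-16172 - 272)*((43*(-178) + 155*(-180)) - 16881) = -16444*((-7654 - 27900) - 16881) = -16444*(-35554 - 16881) = -16444*(-52435) = 862241140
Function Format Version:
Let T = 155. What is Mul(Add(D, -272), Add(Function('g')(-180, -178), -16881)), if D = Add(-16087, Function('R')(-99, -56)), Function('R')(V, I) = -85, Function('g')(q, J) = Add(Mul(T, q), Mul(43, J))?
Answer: 862241140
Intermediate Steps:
Function('g')(q, J) = Add(Mul(43, J), Mul(155, q)) (Function('g')(q, J) = Add(Mul(155, q), Mul(43, J)) = Add(Mul(43, J), Mul(155, q)))
D = -16172 (D = Add(-16087, -85) = -16172)
Mul(Add(D, -272), Add(Function('g')(-180, -178), -16881)) = Mul(Add(-16172, -272), Add(Add(Mul(43, -178), Mul(155, -180)), -16881)) = Mul(-16444, Add(Add(-7654, -27900), -16881)) = Mul(-16444, Add(-35554, -16881)) = Mul(-16444, -52435) = 862241140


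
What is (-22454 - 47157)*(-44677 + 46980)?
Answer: -160314133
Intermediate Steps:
(-22454 - 47157)*(-44677 + 46980) = -69611*2303 = -160314133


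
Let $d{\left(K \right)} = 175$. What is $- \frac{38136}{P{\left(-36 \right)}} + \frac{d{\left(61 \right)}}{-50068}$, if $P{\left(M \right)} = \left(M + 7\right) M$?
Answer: $- \frac{159131329}{4355916} \approx -36.532$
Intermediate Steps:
$P{\left(M \right)} = M \left(7 + M\right)$ ($P{\left(M \right)} = \left(7 + M\right) M = M \left(7 + M\right)$)
$- \frac{38136}{P{\left(-36 \right)}} + \frac{d{\left(61 \right)}}{-50068} = - \frac{38136}{\left(-36\right) \left(7 - 36\right)} + \frac{175}{-50068} = - \frac{38136}{\left(-36\right) \left(-29\right)} + 175 \left(- \frac{1}{50068}\right) = - \frac{38136}{1044} - \frac{175}{50068} = \left(-38136\right) \frac{1}{1044} - \frac{175}{50068} = - \frac{3178}{87} - \frac{175}{50068} = - \frac{159131329}{4355916}$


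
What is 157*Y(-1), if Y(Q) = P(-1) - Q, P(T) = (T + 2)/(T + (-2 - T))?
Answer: 157/2 ≈ 78.500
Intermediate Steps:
P(T) = -1 - T/2 (P(T) = (2 + T)/(-2) = (2 + T)*(-½) = -1 - T/2)
Y(Q) = -½ - Q (Y(Q) = (-1 - ½*(-1)) - Q = (-1 + ½) - Q = -½ - Q)
157*Y(-1) = 157*(-½ - 1*(-1)) = 157*(-½ + 1) = 157*(½) = 157/2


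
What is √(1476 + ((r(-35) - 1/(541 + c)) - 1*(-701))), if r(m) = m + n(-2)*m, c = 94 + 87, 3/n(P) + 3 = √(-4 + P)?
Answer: √2*√((-4715379 + 1546523*I*√6)/(-3 + I*√6))/38 ≈ 46.508 + 0.18434*I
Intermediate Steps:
n(P) = 3/(-3 + √(-4 + P))
c = 181
r(m) = m + 3*m/(-3 + I*√6) (r(m) = m + (3/(-3 + √(-4 - 2)))*m = m + (3/(-3 + √(-6)))*m = m + (3/(-3 + I*√6))*m = m + 3*m/(-3 + I*√6))
√(1476 + ((r(-35) - 1/(541 + c)) - 1*(-701))) = √(1476 + ((-35*√6/(√6 + 3*I) - 1/(541 + 181)) - 1*(-701))) = √(1476 + ((-35*√6/(√6 + 3*I) - 1/722) + 701)) = √(1476 + ((-1/722 - 35*√6/(√6 + 3*I)) + 701)) = √(1476 + (506121/722 - 35*√6/(√6 + 3*I))) = √(1571793/722 - 35*√6/(√6 + 3*I))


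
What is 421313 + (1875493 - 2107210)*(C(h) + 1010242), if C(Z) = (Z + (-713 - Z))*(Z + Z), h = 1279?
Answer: 188528153117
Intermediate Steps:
C(Z) = -1426*Z
421313 + (1875493 - 2107210)*(C(h) + 1010242) = 421313 + (1875493 - 2107210)*(-1426*1279 + 1010242) = 421313 - 231717*(-1823854 + 1010242) = 421313 - 231717*(-813612) = 421313 + 188527731804 = 188528153117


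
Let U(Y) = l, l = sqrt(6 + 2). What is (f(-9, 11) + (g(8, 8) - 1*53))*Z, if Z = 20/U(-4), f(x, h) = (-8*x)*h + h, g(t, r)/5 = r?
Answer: 3950*sqrt(2) ≈ 5586.1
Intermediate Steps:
g(t, r) = 5*r
l = 2*sqrt(2) (l = sqrt(8) = 2*sqrt(2) ≈ 2.8284)
U(Y) = 2*sqrt(2)
f(x, h) = h - 8*h*x (f(x, h) = -8*h*x + h = h - 8*h*x)
Z = 5*sqrt(2) (Z = 20/((2*sqrt(2))) = 20*(sqrt(2)/4) = 5*sqrt(2) ≈ 7.0711)
(f(-9, 11) + (g(8, 8) - 1*53))*Z = (11*(1 - 8*(-9)) + (5*8 - 1*53))*(5*sqrt(2)) = (11*(1 + 72) + (40 - 53))*(5*sqrt(2)) = (11*73 - 13)*(5*sqrt(2)) = (803 - 13)*(5*sqrt(2)) = 790*(5*sqrt(2)) = 3950*sqrt(2)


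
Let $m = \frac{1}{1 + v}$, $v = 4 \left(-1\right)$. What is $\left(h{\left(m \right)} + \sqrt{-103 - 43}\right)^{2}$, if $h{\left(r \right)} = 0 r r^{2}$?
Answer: $-146$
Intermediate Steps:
$v = -4$
$m = - \frac{1}{3}$ ($m = \frac{1}{1 - 4} = \frac{1}{-3} = - \frac{1}{3} \approx -0.33333$)
$h{\left(r \right)} = 0$ ($h{\left(r \right)} = 0 r^{2} = 0$)
$\left(h{\left(m \right)} + \sqrt{-103 - 43}\right)^{2} = \left(0 + \sqrt{-103 - 43}\right)^{2} = \left(0 + \sqrt{-146}\right)^{2} = \left(0 + i \sqrt{146}\right)^{2} = \left(i \sqrt{146}\right)^{2} = -146$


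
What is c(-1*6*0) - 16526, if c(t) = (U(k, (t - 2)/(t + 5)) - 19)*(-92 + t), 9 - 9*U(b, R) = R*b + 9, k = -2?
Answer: -664642/45 ≈ -14770.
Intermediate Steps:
U(b, R) = -R*b/9 (U(b, R) = 1 - (R*b + 9)/9 = 1 - (9 + R*b)/9 = 1 + (-1 - R*b/9) = -R*b/9)
c(t) = (-92 + t)*(-19 + 2*(-2 + t)/(9*(5 + t))) (c(t) = (-1/9*(t - 2)/(t + 5)*(-2) - 19)*(-92 + t) = (-1/9*(-2 + t)/(5 + t)*(-2) - 19)*(-92 + t) = (2*(-2 + t)/(9*(5 + t)) - 19)*(-92 + t) = (-19 + 2*(-2 + t)/(9*(5 + t)))*(-92 + t) = (-92 + t)*(-19 + 2*(-2 + t)/(9*(5 + t))))
c(-1*6*0) - 16526 = (79028 - 169*(-1*6*0)**2 + 14689*(-1*6*0))/(9*(5 - 1*6*0)) - 16526 = (79028 - 169*(-6*0)**2 + 14689*(-6*0))/(9*(5 - 6*0)) - 16526 = (79028 - 169*0**2 + 14689*0)/(9*(5 + 0)) - 16526 = (1/9)*(79028 - 169*0 + 0)/5 - 16526 = (1/9)*(1/5)*(79028 + 0 + 0) - 16526 = (1/9)*(1/5)*79028 - 16526 = 79028/45 - 16526 = -664642/45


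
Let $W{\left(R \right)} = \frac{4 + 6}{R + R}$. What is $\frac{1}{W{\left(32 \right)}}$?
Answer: $\frac{32}{5} \approx 6.4$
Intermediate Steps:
$W{\left(R \right)} = \frac{5}{R}$ ($W{\left(R \right)} = \frac{10}{2 R} = 10 \frac{1}{2 R} = \frac{5}{R}$)
$\frac{1}{W{\left(32 \right)}} = \frac{1}{5 \cdot \frac{1}{32}} = \frac{1}{\frac{5}{32}} = \frac{32}{5}$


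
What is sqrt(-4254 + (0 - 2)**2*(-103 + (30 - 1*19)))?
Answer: I*sqrt(4622) ≈ 67.985*I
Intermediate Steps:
sqrt(-4254 + (0 - 2)**2*(-103 + (30 - 1*19))) = sqrt(-4254 + (-2)**2*(-103 + (30 - 19))) = sqrt(-4254 + 4*(-103 + 11)) = sqrt(-4254 + 4*(-92)) = sqrt(-4254 - 368) = sqrt(-4622) = I*sqrt(4622)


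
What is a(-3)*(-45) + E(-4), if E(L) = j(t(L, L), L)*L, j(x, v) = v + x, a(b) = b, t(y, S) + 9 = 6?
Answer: 163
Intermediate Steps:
t(y, S) = -3 (t(y, S) = -9 + 6 = -3)
E(L) = L*(-3 + L) (E(L) = (L - 3)*L = (-3 + L)*L = L*(-3 + L))
a(-3)*(-45) + E(-4) = -3*(-45) - 4*(-3 - 4) = 135 - 4*(-7) = 135 + 28 = 163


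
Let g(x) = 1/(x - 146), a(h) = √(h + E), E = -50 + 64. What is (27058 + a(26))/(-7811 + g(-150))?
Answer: -8009168/2312057 - 592*√10/2312057 ≈ -3.4649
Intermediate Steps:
E = 14
a(h) = √(14 + h) (a(h) = √(h + 14) = √(14 + h))
g(x) = 1/(-146 + x)
(27058 + a(26))/(-7811 + g(-150)) = (27058 + √(14 + 26))/(-7811 + 1/(-146 - 150)) = (27058 + √40)/(-7811 + 1/(-296)) = (27058 + 2*√10)/(-7811 - 1/296) = (27058 + 2*√10)/(-2312057/296) = (27058 + 2*√10)*(-296/2312057) = -8009168/2312057 - 592*√10/2312057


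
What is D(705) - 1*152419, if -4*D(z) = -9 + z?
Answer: -152593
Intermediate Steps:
D(z) = 9/4 - z/4 (D(z) = -(-9 + z)/4 = 9/4 - z/4)
D(705) - 1*152419 = (9/4 - ¼*705) - 1*152419 = (9/4 - 705/4) - 152419 = -174 - 152419 = -152593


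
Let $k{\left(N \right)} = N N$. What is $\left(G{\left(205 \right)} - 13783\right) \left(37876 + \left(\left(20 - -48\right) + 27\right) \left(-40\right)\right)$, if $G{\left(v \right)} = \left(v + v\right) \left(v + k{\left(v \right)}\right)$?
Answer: $589532417292$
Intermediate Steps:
$k{\left(N \right)} = N^{2}$
$G{\left(v \right)} = 2 v \left(v + v^{2}\right)$ ($G{\left(v \right)} = \left(v + v\right) \left(v + v^{2}\right) = 2 v \left(v + v^{2}\right)$)
$\left(G{\left(205 \right)} - 13783\right) \left(37876 + \left(\left(20 - -48\right) + 27\right) \left(-40\right)\right) = \left(2 \cdot 205^{2} \left(1 + 205\right) - 13783\right) \left(37876 + \left(\left(20 - -48\right) + 27\right) \left(-40\right)\right) = \left(2 \cdot 42025 \cdot 206 - 13783\right) \left(37876 + \left(\left(20 + 48\right) + 27\right) \left(-40\right)\right) = \left(17314300 - 13783\right) \left(37876 + \left(68 + 27\right) \left(-40\right)\right) = 17300517 \left(37876 + 95 \left(-40\right)\right) = 17300517 \left(37876 - 3800\right) = 17300517 \cdot 34076 = 589532417292$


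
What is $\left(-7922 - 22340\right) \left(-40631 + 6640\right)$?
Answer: $1028635642$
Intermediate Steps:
$\left(-7922 - 22340\right) \left(-40631 + 6640\right) = \left(-30262\right) \left(-33991\right) = 1028635642$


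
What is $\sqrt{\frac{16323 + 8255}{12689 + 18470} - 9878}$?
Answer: $\frac{2 i \sqrt{2397404805954}}{31159} \approx 99.384 i$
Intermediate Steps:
$\sqrt{\frac{16323 + 8255}{12689 + 18470} - 9878} = \sqrt{\frac{24578}{31159} - 9878} = \sqrt{- \frac{307764024}{31159}} = \frac{2 i \sqrt{2397404805954}}{31159}$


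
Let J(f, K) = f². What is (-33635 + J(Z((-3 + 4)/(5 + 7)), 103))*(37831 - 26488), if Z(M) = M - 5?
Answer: -18299884979/48 ≈ -3.8125e+8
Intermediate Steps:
Z(M) = -5 + M
(-33635 + J(Z((-3 + 4)/(5 + 7)), 103))*(37831 - 26488) = (-33635 + (-5 + (-3 + 4)/(5 + 7))²)*(37831 - 26488) = (-33635 + (-5 + 1/12)²)*11343 = (-33635 + (-59/12)²)*11343 = (-33635 + 3481/144)*11343 = -4839959/144*11343 = -18299884979/48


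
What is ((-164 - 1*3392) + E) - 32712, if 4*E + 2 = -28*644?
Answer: -81553/2 ≈ -40777.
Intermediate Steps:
E = -9017/2 (E = -½ + (-28*644)/4 = -½ + (¼)*(-18032) = -½ - 4508 = -9017/2 ≈ -4508.5)
((-164 - 1*3392) + E) - 32712 = ((-164 - 1*3392) - 9017/2) - 32712 = ((-164 - 3392) - 9017/2) - 32712 = (-3556 - 9017/2) - 32712 = -16129/2 - 32712 = -81553/2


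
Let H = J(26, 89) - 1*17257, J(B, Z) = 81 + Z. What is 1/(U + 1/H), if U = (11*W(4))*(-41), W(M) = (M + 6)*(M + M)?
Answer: -17087/616498961 ≈ -2.7716e-5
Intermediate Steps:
W(M) = 2*M*(6 + M) (W(M) = (6 + M)*(2*M) = 2*M*(6 + M))
U = -36080 (U = (11*(2*4*(6 + 4)))*(-41) = (11*(2*4*10))*(-41) = (11*80)*(-41) = 880*(-41) = -36080)
H = -17087 (H = (81 + 89) - 1*17257 = 170 - 17257 = -17087)
1/(U + 1/H) = 1/(-36080 + 1/(-17087)) = 1/(-36080 - 1/17087) = 1/(-616498961/17087) = -17087/616498961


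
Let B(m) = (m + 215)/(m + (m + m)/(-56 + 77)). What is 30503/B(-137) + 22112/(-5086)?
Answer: -244438435207/4165434 ≈ -58683.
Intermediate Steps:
B(m) = 21*(215 + m)/(23*m) (B(m) = (215 + m)/(m + (2*m)/21) = (215 + m)/(m + (2*m)*(1/21)) = (215 + m)/(m + 2*m/21) = (215 + m)/((23*m/21)) = (215 + m)*(21/(23*m)) = 21*(215 + m)/(23*m))
30503/B(-137) + 22112/(-5086) = 30503/(((21/23)*(215 - 137)/(-137))) + 22112/(-5086) = 30503/(((21/23)*(-1/137)*78)) + 22112*(-1/5086) = 30503/(-1638/3151) - 11056/2543 = 30503*(-3151/1638) - 11056/2543 = -96114953/1638 - 11056/2543 = -244438435207/4165434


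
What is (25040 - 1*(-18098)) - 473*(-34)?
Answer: 59220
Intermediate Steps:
(25040 - 1*(-18098)) - 473*(-34) = (25040 + 18098) + 16082 = 43138 + 16082 = 59220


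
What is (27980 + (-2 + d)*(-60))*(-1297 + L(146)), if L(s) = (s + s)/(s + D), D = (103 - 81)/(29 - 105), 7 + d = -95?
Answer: -245370848460/5537 ≈ -4.4315e+7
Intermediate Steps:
d = -102 (d = -7 - 95 = -102)
D = -11/38 (D = 22/(-76) = 22*(-1/76) = -11/38 ≈ -0.28947)
L(s) = 2*s/(-11/38 + s) (L(s) = (s + s)/(s - 11/38) = (2*s)/(-11/38 + s) = 2*s/(-11/38 + s))
(27980 + (-2 + d)*(-60))*(-1297 + L(146)) = (27980 + (-2 - 102)*(-60))*(-1297 + 76*146/(-11 + 38*146)) = (27980 - 104*(-60))*(-1297 + 76*146/(-11 + 5548)) = (27980 + 6240)*(-1297 + 76*146/5537) = 34220*(-1297 + 76*146*(1/5537)) = 34220*(-1297 + 11096/5537) = 34220*(-7170393/5537) = -245370848460/5537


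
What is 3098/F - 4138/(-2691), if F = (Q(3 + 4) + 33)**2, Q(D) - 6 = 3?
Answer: 868675/263718 ≈ 3.2940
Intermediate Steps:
Q(D) = 9 (Q(D) = 6 + 3 = 9)
F = 1764 (F = (9 + 33)**2 = 42**2 = 1764)
3098/F - 4138/(-2691) = 3098/1764 - 4138/(-2691) = 3098*(1/1764) - 4138*(-1/2691) = 1549/882 + 4138/2691 = 868675/263718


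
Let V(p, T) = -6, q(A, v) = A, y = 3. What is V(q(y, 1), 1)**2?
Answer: 36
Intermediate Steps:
V(q(y, 1), 1)**2 = (-6)**2 = 36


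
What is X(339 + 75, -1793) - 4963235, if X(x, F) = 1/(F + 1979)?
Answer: -923161709/186 ≈ -4.9632e+6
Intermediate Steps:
X(x, F) = 1/(1979 + F)
X(339 + 75, -1793) - 4963235 = 1/(1979 - 1793) - 4963235 = 1/186 - 4963235 = -923161709/186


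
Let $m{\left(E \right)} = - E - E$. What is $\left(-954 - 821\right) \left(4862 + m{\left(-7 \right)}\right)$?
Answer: $-8654900$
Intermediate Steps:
$m{\left(E \right)} = - 2 E$
$\left(-954 - 821\right) \left(4862 + m{\left(-7 \right)}\right) = \left(-954 - 821\right) \left(4862 - -14\right) = - 1775 \left(4862 + 14\right) = \left(-1775\right) 4876 = -8654900$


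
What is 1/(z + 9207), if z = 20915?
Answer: 1/30122 ≈ 3.3198e-5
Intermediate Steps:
1/(z + 9207) = 1/(20915 + 9207) = 1/30122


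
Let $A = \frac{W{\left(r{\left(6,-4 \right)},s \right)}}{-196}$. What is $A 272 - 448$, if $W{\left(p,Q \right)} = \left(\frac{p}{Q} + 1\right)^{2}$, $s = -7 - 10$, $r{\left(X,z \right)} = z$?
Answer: $- \frac{7652}{17} \approx -450.12$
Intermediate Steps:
$s = -17$
$W{\left(p,Q \right)} = \left(1 + \frac{p}{Q}\right)^{2}$
$A = - \frac{9}{1156}$ ($A = \frac{\frac{1}{289} \left(-17 - 4\right)^{2}}{-196} = \frac{\left(-21\right)^{2}}{289} \left(- \frac{1}{196}\right) = \frac{1}{289} \cdot 441 \left(- \frac{1}{196}\right) = \frac{441}{289} \left(- \frac{1}{196}\right) = - \frac{9}{1156} \approx -0.0077855$)
$A 272 - 448 = \left(- \frac{9}{1156}\right) 272 - 448 = - \frac{36}{17} - 448 = - \frac{7652}{17}$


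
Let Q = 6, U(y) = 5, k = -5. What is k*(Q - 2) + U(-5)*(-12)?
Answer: -80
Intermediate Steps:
k*(Q - 2) + U(-5)*(-12) = -5*(6 - 2) + 5*(-12) = -5*4 - 60 = -20 - 60 = -80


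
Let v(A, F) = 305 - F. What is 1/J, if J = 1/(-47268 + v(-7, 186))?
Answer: -47149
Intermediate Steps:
J = -1/47149 (J = 1/(-47268 + (305 - 1*186)) = 1/(-47268 + (305 - 186)) = 1/(-47268 + 119) = 1/(-47149) = -1/47149 ≈ -2.1209e-5)
1/J = 1/(-1/47149) = -47149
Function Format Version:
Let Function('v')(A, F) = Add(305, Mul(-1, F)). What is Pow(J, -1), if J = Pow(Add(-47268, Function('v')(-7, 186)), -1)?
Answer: -47149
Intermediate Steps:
J = Rational(-1, 47149) (J = Pow(Add(-47268, Add(305, Mul(-1, 186))), -1) = Pow(Add(-47268, Add(305, -186)), -1) = Pow(Add(-47268, 119), -1) = Pow(-47149, -1) = Rational(-1, 47149) ≈ -2.1209e-5)
Pow(J, -1) = Pow(Rational(-1, 47149), -1) = -47149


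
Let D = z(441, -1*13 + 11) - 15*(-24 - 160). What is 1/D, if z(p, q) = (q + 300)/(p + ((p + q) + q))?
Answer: 439/1211789 ≈ 0.00036227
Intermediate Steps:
z(p, q) = (300 + q)/(2*p + 2*q) (z(p, q) = (300 + q)/(p + (p + 2*q)) = (300 + q)/(2*p + 2*q))
D = 1211789/439 (D = (150 + (-1*13 + 11)/2)/(441 + (-1*13 + 11)) - 15*(-24 - 160) = (150 + (-13 + 11)/2)/(441 + (-13 + 11)) - 15*(-184) = (150 + (1/2)*(-2))/(441 - 2) + 2760 = (150 - 1)/439 + 2760 = (1/439)*149 + 2760 = 149/439 + 2760 = 1211789/439 ≈ 2760.3)
1/D = 1/(1211789/439) = 439/1211789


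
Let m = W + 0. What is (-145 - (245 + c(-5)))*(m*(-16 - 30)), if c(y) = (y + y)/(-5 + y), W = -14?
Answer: -251804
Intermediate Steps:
c(y) = 2*y/(-5 + y) (c(y) = (2*y)/(-5 + y) = 2*y/(-5 + y))
m = -14 (m = -14 + 0 = -14)
(-145 - (245 + c(-5)))*(m*(-16 - 30)) = (-145 - (245 + 2*(-5)/(-5 - 5)))*(-14*(-16 - 30)) = (-145 - (245 + 2*(-5)/(-10)))*(-14*(-46)) = (-145 - (245 + 2*(-5)*(-⅒)))*644 = (-145 - (245 + 1))*644 = (-145 - 1*246)*644 = (-145 - 246)*644 = -391*644 = -251804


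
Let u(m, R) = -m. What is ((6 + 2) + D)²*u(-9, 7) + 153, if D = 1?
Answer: 882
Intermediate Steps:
((6 + 2) + D)²*u(-9, 7) + 153 = ((6 + 2) + 1)²*(-1*(-9)) + 153 = (8 + 1)²*9 + 153 = 9²*9 + 153 = 81*9 + 153 = 729 + 153 = 882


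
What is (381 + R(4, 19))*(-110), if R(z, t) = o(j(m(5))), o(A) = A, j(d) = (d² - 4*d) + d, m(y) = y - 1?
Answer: -42350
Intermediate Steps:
m(y) = -1 + y
j(d) = d² - 3*d
R(z, t) = 4 (R(z, t) = (-1 + 5)*(-3 + (-1 + 5)) = 4*(-3 + 4) = 4*1 = 4)
(381 + R(4, 19))*(-110) = (381 + 4)*(-110) = 385*(-110) = -42350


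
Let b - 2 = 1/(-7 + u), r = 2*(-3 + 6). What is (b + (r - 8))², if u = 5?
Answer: ¼ ≈ 0.25000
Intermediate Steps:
r = 6 (r = 2*3 = 6)
b = 3/2 (b = 2 + 1/(-7 + 5) = 2 + 1/(-2) = 2 - ½ = 3/2 ≈ 1.5000)
(b + (r - 8))² = (3/2 + (6 - 8))² = (3/2 - 2)² = (-½)² = ¼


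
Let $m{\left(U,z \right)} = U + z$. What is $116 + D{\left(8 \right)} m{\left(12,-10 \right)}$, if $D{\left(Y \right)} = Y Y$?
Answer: $244$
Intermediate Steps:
$D{\left(Y \right)} = Y^{2}$
$116 + D{\left(8 \right)} m{\left(12,-10 \right)} = 116 + 8^{2} \left(12 - 10\right) = 116 + 64 \cdot 2 = 116 + 128 = 244$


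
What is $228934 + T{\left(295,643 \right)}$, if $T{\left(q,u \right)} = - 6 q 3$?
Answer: $223624$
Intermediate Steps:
$T{\left(q,u \right)} = - 18 q$
$228934 + T{\left(295,643 \right)} = 228934 - 5310 = 223624$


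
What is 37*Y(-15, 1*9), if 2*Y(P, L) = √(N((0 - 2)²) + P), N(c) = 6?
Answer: 111*I/2 ≈ 55.5*I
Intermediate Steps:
Y(P, L) = √(6 + P)/2
37*Y(-15, 1*9) = 37*(√(6 - 15)/2) = 37*(√(-9)/2) = 37*((3*I)/2) = 37*(3*I/2) = 111*I/2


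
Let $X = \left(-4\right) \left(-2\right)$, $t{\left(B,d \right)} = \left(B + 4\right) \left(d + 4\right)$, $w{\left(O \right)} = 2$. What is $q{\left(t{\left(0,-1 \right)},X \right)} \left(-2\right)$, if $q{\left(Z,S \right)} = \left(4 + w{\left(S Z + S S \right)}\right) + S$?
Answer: $-28$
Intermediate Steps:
$t{\left(B,d \right)} = \left(4 + B\right) \left(4 + d\right)$
$X = 8$
$q{\left(Z,S \right)} = 6 + S$ ($q{\left(Z,S \right)} = \left(4 + 2\right) + S = 6 + S$)
$q{\left(t{\left(0,-1 \right)},X \right)} \left(-2\right) = \left(6 + 8\right) \left(-2\right) = 14 \left(-2\right) = -28$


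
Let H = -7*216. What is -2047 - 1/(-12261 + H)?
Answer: -28193330/13773 ≈ -2047.0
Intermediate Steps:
H = -1512
-2047 - 1/(-12261 + H) = -2047 - 1/(-12261 - 1512) = -2047 - 1/(-13773) = -2047 - 1*(-1/13773) = -2047 + 1/13773 = -28193330/13773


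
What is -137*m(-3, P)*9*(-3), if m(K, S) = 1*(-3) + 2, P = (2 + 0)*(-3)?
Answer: -3699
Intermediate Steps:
P = -6 (P = 2*(-3) = -6)
m(K, S) = -1 (m(K, S) = -3 + 2 = -1)
-137*m(-3, P)*9*(-3) = -137*(-1*9)*(-3) = -(-1233)*(-3) = -137*27 = -3699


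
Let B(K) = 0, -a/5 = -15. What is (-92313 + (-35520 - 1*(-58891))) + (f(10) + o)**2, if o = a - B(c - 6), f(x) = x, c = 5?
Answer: -61717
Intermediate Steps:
a = 75 (a = -5*(-15) = 75)
o = 75 (o = 75 - 1*0 = 75 + 0 = 75)
(-92313 + (-35520 - 1*(-58891))) + (f(10) + o)**2 = (-92313 + (-35520 - 1*(-58891))) + (10 + 75)**2 = (-92313 + (-35520 + 58891)) + 85**2 = (-92313 + 23371) + 7225 = -68942 + 7225 = -61717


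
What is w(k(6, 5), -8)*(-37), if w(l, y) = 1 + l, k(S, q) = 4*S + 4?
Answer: -1073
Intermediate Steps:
k(S, q) = 4 + 4*S
w(k(6, 5), -8)*(-37) = (1 + (4 + 4*6))*(-37) = (1 + (4 + 24))*(-37) = (1 + 28)*(-37) = 29*(-37) = -1073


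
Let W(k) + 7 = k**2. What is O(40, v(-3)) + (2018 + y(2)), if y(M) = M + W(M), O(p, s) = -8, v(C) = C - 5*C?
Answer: 2009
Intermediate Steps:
W(k) = -7 + k**2
v(C) = -4*C
y(M) = -7 + M + M**2 (y(M) = M + (-7 + M**2) = -7 + M + M**2)
O(40, v(-3)) + (2018 + y(2)) = -8 + (2018 + (-7 + 2 + 2**2)) = -8 + (2018 + (-7 + 2 + 4)) = -8 + (2018 - 1) = -8 + 2017 = 2009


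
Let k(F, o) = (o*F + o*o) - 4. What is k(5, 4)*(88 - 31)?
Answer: 1824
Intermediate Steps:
k(F, o) = -4 + o² + F*o (k(F, o) = (F*o + o²) - 4 = (o² + F*o) - 4 = -4 + o² + F*o)
k(5, 4)*(88 - 31) = (-4 + 4² + 5*4)*(88 - 31) = (-4 + 16 + 20)*57 = 32*57 = 1824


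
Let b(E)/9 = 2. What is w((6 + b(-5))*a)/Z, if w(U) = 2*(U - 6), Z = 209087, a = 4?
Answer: 180/209087 ≈ 0.00086089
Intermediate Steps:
b(E) = 18 (b(E) = 9*2 = 18)
w(U) = -12 + 2*U (w(U) = 2*(-6 + U) = -12 + 2*U)
w((6 + b(-5))*a)/Z = (-12 + 2*((6 + 18)*4))/209087 = (-12 + 2*(24*4))*(1/209087) = (-12 + 2*96)*(1/209087) = (-12 + 192)*(1/209087) = 180*(1/209087) = 180/209087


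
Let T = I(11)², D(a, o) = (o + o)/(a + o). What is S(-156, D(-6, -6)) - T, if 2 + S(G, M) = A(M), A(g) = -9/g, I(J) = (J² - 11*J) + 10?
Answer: -111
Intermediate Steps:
I(J) = 10 + J² - 11*J
D(a, o) = 2*o/(a + o) (D(a, o) = (2*o)/(a + o) = 2*o/(a + o))
T = 100 (T = (10 + 11² - 11*11)² = (10 + 121 - 121)² = 10² = 100)
S(G, M) = -2 - 9/M
S(-156, D(-6, -6)) - T = (-2 - 9/1) - 1*100 = (-2 - 9/1) - 100 = (-2 - 9*1) - 100 = (-2 - 9) - 100 = -11 - 100 = -111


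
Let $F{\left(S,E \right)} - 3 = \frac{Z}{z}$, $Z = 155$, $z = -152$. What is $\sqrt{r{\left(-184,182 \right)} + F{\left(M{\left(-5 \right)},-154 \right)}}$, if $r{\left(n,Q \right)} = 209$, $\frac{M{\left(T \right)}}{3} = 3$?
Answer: $\frac{\sqrt{1218622}}{76} \approx 14.525$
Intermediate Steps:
$M{\left(T \right)} = 9$ ($M{\left(T \right)} = 3 \cdot 3 = 9$)
$F{\left(S,E \right)} = \frac{301}{152}$ ($F{\left(S,E \right)} = 3 + \frac{155}{-152} = 3 + 155 \left(- \frac{1}{152}\right) = 3 - \frac{155}{152} = \frac{301}{152}$)
$\sqrt{r{\left(-184,182 \right)} + F{\left(M{\left(-5 \right)},-154 \right)}} = \sqrt{209 + \frac{301}{152}} = \sqrt{\frac{32069}{152}} = \frac{\sqrt{1218622}}{76}$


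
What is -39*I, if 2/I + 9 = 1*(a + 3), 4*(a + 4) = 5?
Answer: 312/35 ≈ 8.9143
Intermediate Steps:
a = -11/4 (a = -4 + (¼)*5 = -4 + 5/4 = -11/4 ≈ -2.7500)
I = -8/35 (I = 2/(-9 + 1*(-11/4 + 3)) = 2/(-9 + 1*(¼)) = 2/(-9 + ¼) = 2/(-35/4) = 2*(-4/35) = -8/35 ≈ -0.22857)
-39*I = -39*(-8/35) = 312/35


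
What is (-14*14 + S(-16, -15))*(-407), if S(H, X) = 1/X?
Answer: 1196987/15 ≈ 79799.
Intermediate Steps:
(-14*14 + S(-16, -15))*(-407) = (-14*14 + 1/(-15))*(-407) = (-196 - 1/15)*(-407) = -2941/15*(-407) = 1196987/15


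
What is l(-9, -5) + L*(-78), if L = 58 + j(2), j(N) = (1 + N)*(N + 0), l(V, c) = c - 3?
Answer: -5000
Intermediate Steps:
l(V, c) = -3 + c
j(N) = N*(1 + N) (j(N) = (1 + N)*N = N*(1 + N))
L = 64 (L = 58 + 2*(1 + 2) = 58 + 2*3 = 58 + 6 = 64)
l(-9, -5) + L*(-78) = (-3 - 5) + 64*(-78) = -8 - 4992 = -5000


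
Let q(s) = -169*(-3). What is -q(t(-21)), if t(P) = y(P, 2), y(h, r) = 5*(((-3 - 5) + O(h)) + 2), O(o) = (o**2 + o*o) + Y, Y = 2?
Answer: -507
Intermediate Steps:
O(o) = 2 + 2*o**2 (O(o) = (o**2 + o*o) + 2 = (o**2 + o**2) + 2 = 2*o**2 + 2 = 2 + 2*o**2)
y(h, r) = -20 + 10*h**2 (y(h, r) = 5*(((-3 - 5) + (2 + 2*h**2)) + 2) = 5*((-8 + (2 + 2*h**2)) + 2) = 5*((-6 + 2*h**2) + 2) = 5*(-4 + 2*h**2) = -20 + 10*h**2)
t(P) = -20 + 10*P**2
q(s) = 507
-q(t(-21)) = -1*507 = -507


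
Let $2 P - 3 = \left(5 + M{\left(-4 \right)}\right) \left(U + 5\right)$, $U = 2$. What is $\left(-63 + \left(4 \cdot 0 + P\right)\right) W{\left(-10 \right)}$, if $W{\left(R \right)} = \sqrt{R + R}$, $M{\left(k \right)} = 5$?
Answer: $- 53 i \sqrt{5} \approx - 118.51 i$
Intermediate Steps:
$P = \frac{73}{2}$ ($P = \frac{3}{2} + \frac{\left(5 + 5\right) \left(2 + 5\right)}{2} = \frac{3}{2} + \frac{10 \cdot 7}{2} = \frac{3}{2} + \frac{1}{2} \cdot 70 = \frac{3}{2} + 35 = \frac{73}{2} \approx 36.5$)
$W{\left(R \right)} = \sqrt{2} \sqrt{R}$ ($W{\left(R \right)} = \sqrt{2 R} = \sqrt{2} \sqrt{R}$)
$\left(-63 + \left(4 \cdot 0 + P\right)\right) W{\left(-10 \right)} = \left(-63 + \left(4 \cdot 0 + \frac{73}{2}\right)\right) \sqrt{2} \sqrt{-10} = \left(-63 + \left(0 + \frac{73}{2}\right)\right) \sqrt{2} i \sqrt{10} = \left(-63 + \frac{73}{2}\right) 2 i \sqrt{5} = - \frac{53 \cdot 2 i \sqrt{5}}{2} = - 53 i \sqrt{5}$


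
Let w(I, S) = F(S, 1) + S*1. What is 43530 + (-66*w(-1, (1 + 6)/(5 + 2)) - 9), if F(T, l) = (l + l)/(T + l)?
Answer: 43389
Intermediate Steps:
F(T, l) = 2*l/(T + l) (F(T, l) = (2*l)/(T + l) = 2*l/(T + l))
w(I, S) = S + 2/(1 + S) (w(I, S) = 2*1/(S + 1) + S*1 = 2*1/(1 + S) + S = 2/(1 + S) + S = S + 2/(1 + S))
43530 + (-66*w(-1, (1 + 6)/(5 + 2)) - 9) = 43530 + (-66*(2 + ((1 + 6)/(5 + 2))*(1 + (1 + 6)/(5 + 2)))/(1 + (1 + 6)/(5 + 2)) - 9) = 43530 + (-66*(2 + (7/7)*(1 + 7/7))/(1 + 7/7) - 9) = 43530 + (-66*(2 + (7*(⅐))*(1 + 7*(⅐)))/(1 + 7*(⅐)) - 9) = 43530 + (-66*(2 + 1*(1 + 1))/(1 + 1) - 9) = 43530 + (-66*(2 + 1*2)/2 - 9) = 43530 + (-33*(2 + 2) - 9) = 43530 + (-33*4 - 9) = 43530 + (-66*2 - 9) = 43530 + (-132 - 9) = 43530 - 141 = 43389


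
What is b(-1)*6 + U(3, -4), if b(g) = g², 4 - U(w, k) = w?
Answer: 7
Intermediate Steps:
U(w, k) = 4 - w
b(-1)*6 + U(3, -4) = (-1)²*6 + (4 - 1*3) = 1*6 + (4 - 3) = 6 + 1 = 7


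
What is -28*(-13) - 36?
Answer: 328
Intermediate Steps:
-28*(-13) - 36 = -7*(-52) - 36 = 364 - 36 = 328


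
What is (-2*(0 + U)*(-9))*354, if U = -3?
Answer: -19116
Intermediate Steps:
(-2*(0 + U)*(-9))*354 = (-2*(0 - 3)*(-9))*354 = (-2*(-3)*(-9))*354 = (6*(-9))*354 = -54*354 = -19116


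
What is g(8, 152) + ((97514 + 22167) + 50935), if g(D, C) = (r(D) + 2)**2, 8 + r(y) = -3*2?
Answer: 170760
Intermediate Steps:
r(y) = -14 (r(y) = -8 - 3*2 = -8 - 6 = -14)
g(D, C) = 144 (g(D, C) = (-14 + 2)**2 = (-12)**2 = 144)
g(8, 152) + ((97514 + 22167) + 50935) = 144 + ((97514 + 22167) + 50935) = 144 + (119681 + 50935) = 144 + 170616 = 170760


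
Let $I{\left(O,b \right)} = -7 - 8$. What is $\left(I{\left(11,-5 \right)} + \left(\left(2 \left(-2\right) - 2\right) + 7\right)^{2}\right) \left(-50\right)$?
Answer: $700$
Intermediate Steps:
$I{\left(O,b \right)} = -15$ ($I{\left(O,b \right)} = -7 - 8 = -15$)
$\left(I{\left(11,-5 \right)} + \left(\left(2 \left(-2\right) - 2\right) + 7\right)^{2}\right) \left(-50\right) = \left(-15 + \left(\left(2 \left(-2\right) - 2\right) + 7\right)^{2}\right) \left(-50\right) = \left(-15 + \left(\left(-4 - 2\right) + 7\right)^{2}\right) \left(-50\right) = \left(-15 + \left(-6 + 7\right)^{2}\right) \left(-50\right) = \left(-15 + 1^{2}\right) \left(-50\right) = \left(-15 + 1\right) \left(-50\right) = \left(-14\right) \left(-50\right) = 700$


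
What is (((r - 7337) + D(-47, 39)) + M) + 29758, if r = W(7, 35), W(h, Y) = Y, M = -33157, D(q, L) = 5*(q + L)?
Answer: -10741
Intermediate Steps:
D(q, L) = 5*L + 5*q (D(q, L) = 5*(L + q) = 5*L + 5*q)
r = 35
(((r - 7337) + D(-47, 39)) + M) + 29758 = (((35 - 7337) + (5*39 + 5*(-47))) - 33157) + 29758 = ((-7302 + (195 - 235)) - 33157) + 29758 = ((-7302 - 40) - 33157) + 29758 = (-7342 - 33157) + 29758 = -40499 + 29758 = -10741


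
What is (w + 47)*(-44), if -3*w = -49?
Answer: -8360/3 ≈ -2786.7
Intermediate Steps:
w = 49/3 (w = -1/3*(-49) = 49/3 ≈ 16.333)
(w + 47)*(-44) = (49/3 + 47)*(-44) = (190/3)*(-44) = -8360/3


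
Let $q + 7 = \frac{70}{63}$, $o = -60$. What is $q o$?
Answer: $\frac{1060}{3} \approx 353.33$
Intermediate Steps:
$q = - \frac{53}{9}$ ($q = -7 + \frac{70}{63} = -7 + 70 \cdot \frac{1}{63} = -7 + \frac{10}{9} = - \frac{53}{9} \approx -5.8889$)
$q o = \left(- \frac{53}{9}\right) \left(-60\right) = \frac{1060}{3}$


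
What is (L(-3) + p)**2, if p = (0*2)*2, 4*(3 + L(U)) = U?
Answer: 225/16 ≈ 14.063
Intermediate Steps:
L(U) = -3 + U/4
p = 0 (p = 0*2 = 0)
(L(-3) + p)**2 = ((-3 + (1/4)*(-3)) + 0)**2 = ((-3 - 3/4) + 0)**2 = (-15/4 + 0)**2 = (-15/4)**2 = 225/16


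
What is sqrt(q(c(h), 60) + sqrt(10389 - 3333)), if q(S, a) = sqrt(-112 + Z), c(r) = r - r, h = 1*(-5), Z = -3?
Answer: sqrt(84 + I*sqrt(115)) ≈ 9.1837 + 0.58385*I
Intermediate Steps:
h = -5
c(r) = 0
q(S, a) = I*sqrt(115) (q(S, a) = sqrt(-112 - 3) = sqrt(-115) = I*sqrt(115))
sqrt(q(c(h), 60) + sqrt(10389 - 3333)) = sqrt(I*sqrt(115) + sqrt(10389 - 3333)) = sqrt(I*sqrt(115) + sqrt(7056)) = sqrt(I*sqrt(115) + 84) = sqrt(84 + I*sqrt(115))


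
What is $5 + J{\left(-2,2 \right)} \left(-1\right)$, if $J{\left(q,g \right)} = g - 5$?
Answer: $8$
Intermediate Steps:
$J{\left(q,g \right)} = -5 + g$ ($J{\left(q,g \right)} = g - 5 = -5 + g$)
$5 + J{\left(-2,2 \right)} \left(-1\right) = 5 + \left(-5 + 2\right) \left(-1\right) = 5 - -3 = 5 + 3 = 8$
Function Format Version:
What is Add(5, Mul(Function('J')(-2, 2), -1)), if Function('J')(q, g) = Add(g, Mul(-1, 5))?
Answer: 8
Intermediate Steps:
Function('J')(q, g) = Add(-5, g) (Function('J')(q, g) = Add(g, -5) = Add(-5, g))
Add(5, Mul(Function('J')(-2, 2), -1)) = Add(5, Mul(Add(-5, 2), -1)) = Add(5, Mul(-3, -1)) = Add(5, 3) = 8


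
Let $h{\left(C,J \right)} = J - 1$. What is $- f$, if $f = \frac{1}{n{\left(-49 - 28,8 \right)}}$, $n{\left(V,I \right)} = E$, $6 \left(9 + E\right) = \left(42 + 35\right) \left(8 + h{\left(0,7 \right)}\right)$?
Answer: $- \frac{3}{512} \approx -0.0058594$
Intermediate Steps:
$h{\left(C,J \right)} = -1 + J$
$E = \frac{512}{3}$ ($E = -9 + \frac{\left(42 + 35\right) \left(8 + \left(-1 + 7\right)\right)}{6} = -9 + \frac{77 \left(8 + 6\right)}{6} = -9 + \frac{77 \cdot 14}{6} = -9 + \frac{1}{6} \cdot 1078 = -9 + \frac{539}{3} = \frac{512}{3} \approx 170.67$)
$n{\left(V,I \right)} = \frac{512}{3}$
$f = \frac{3}{512}$ ($f = \frac{1}{\frac{512}{3}} = \frac{3}{512} \approx 0.0058594$)
$- f = \left(-1\right) \frac{3}{512} = - \frac{3}{512}$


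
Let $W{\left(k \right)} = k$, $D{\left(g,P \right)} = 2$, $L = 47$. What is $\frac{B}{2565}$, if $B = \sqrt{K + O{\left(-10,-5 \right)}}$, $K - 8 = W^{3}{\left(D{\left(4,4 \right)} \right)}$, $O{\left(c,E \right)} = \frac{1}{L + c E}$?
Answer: $\frac{\sqrt{150641}}{248805} \approx 0.00156$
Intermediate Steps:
$O{\left(c,E \right)} = \frac{1}{47 + E c}$ ($O{\left(c,E \right)} = \frac{1}{47 + c E} = \frac{1}{47 + E c}$)
$K = 16$ ($K = 8 + 2^{3} = 8 + 8 = 16$)
$B = \frac{\sqrt{150641}}{97}$ ($B = \sqrt{16 + \frac{1}{47 - -50}} = \sqrt{16 + \frac{1}{47 + 50}} = \sqrt{16 + \frac{1}{97}} = \sqrt{\frac{1553}{97}} = \frac{\sqrt{150641}}{97} \approx 4.0013$)
$\frac{B}{2565} = \frac{\frac{1}{97} \sqrt{150641}}{2565} = \frac{\sqrt{150641}}{97} \cdot \frac{1}{2565} = \frac{\sqrt{150641}}{248805}$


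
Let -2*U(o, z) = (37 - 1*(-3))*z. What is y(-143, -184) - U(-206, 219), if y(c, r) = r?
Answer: 4196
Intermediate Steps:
U(o, z) = -20*z (U(o, z) = -(37 - 1*(-3))*z/2 = -(37 + 3)*z/2 = -20*z)
y(-143, -184) - U(-206, 219) = -184 - (-20)*219 = -184 - 1*(-4380) = -184 + 4380 = 4196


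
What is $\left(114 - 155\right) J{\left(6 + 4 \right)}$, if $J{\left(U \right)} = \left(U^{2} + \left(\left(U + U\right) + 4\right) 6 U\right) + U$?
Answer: $-63550$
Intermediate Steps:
$J{\left(U \right)} = U + U^{2} + U \left(24 + 12 U\right)$ ($J{\left(U \right)} = \left(U^{2} + \left(2 U + 4\right) 6 U\right) + U = \left(U^{2} + \left(4 + 2 U\right) 6 U\right) + U = \left(U^{2} + \left(24 + 12 U\right) U\right) + U = \left(U^{2} + U \left(24 + 12 U\right)\right) + U = U + U^{2} + U \left(24 + 12 U\right)$)
$\left(114 - 155\right) J{\left(6 + 4 \right)} = \left(114 - 155\right) \left(6 + 4\right) \left(25 + 13 \left(6 + 4\right)\right) = - 41 \cdot 10 \left(25 + 13 \cdot 10\right) = - 41 \cdot 10 \left(25 + 130\right) = - 41 \cdot 10 \cdot 155 = \left(-41\right) 1550 = -63550$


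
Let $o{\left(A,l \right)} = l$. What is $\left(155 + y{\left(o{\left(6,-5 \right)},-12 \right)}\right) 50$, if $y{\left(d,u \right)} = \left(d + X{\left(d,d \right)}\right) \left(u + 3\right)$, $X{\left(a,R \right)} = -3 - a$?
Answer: $9100$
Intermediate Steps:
$y{\left(d,u \right)} = -9 - 3 u$ ($y{\left(d,u \right)} = \left(d - \left(3 + d\right)\right) \left(u + 3\right) = - 3 \left(3 + u\right) = -9 - 3 u$)
$\left(155 + y{\left(o{\left(6,-5 \right)},-12 \right)}\right) 50 = \left(155 - -27\right) 50 = \left(155 + \left(-9 + 36\right)\right) 50 = \left(155 + 27\right) 50 = 182 \cdot 50 = 9100$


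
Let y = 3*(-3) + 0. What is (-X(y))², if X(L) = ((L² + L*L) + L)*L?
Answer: 1896129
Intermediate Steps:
y = -9 (y = -9 + 0 = -9)
X(L) = L*(L + 2*L²) (X(L) = ((L² + L²) + L)*L = (2*L² + L)*L = (L + 2*L²)*L = L*(L + 2*L²))
(-X(y))² = (-(-9)²*(1 + 2*(-9)))² = (-81*(1 - 18))² = (-81*(-17))² = (-1*(-1377))² = 1377² = 1896129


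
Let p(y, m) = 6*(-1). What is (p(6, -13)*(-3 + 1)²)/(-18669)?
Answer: 8/6223 ≈ 0.0012856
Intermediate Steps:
p(y, m) = -6
(p(6, -13)*(-3 + 1)²)/(-18669) = -6*(-3 + 1)²/(-18669) = -6*(-2)²*(-1/18669) = -6*4*(-1/18669) = -24*(-1/18669) = 8/6223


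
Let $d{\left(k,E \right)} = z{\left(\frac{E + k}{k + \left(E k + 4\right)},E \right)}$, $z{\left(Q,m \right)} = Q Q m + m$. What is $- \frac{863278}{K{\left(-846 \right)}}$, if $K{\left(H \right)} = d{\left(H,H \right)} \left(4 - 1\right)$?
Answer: $\frac{55146720478170191}{162129882425265} \approx 340.14$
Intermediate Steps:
$z{\left(Q,m \right)} = m + m Q^{2}$ ($z{\left(Q,m \right)} = Q^{2} m + m = m Q^{2} + m = m + m Q^{2}$)
$d{\left(k,E \right)} = E \left(1 + \frac{\left(E + k\right)^{2}}{\left(4 + k + E k\right)^{2}}\right)$ ($d{\left(k,E \right)} = E \left(1 + \left(\frac{E + k}{k + \left(E k + 4\right)}\right)^{2}\right) = E \left(1 + \left(\frac{E + k}{k + \left(4 + E k\right)}\right)^{2}\right) = E \left(1 + \left(\frac{E + k}{4 + k + E k}\right)^{2}\right) = E \left(1 + \frac{\left(E + k\right)^{2}}{\left(4 + k + E k\right)^{2}}\right)$)
$K{\left(H \right)} = 3 H + \frac{12 H^{3}}{\left(4 + H + H^{2}\right)^{2}}$ ($K{\left(H \right)} = \left(H + \frac{H \left(H + H\right)^{2}}{\left(4 + H + H H\right)^{2}}\right) \left(4 - 1\right) = \left(H + \frac{H \left(2 H\right)^{2}}{\left(4 + H + H^{2}\right)^{2}}\right) 3 = \left(H + \frac{H 4 H^{2}}{\left(4 + H + H^{2}\right)^{2}}\right) 3 = \left(H + \frac{4 H^{3}}{\left(4 + H + H^{2}\right)^{2}}\right) 3 = 3 H + \frac{12 H^{3}}{\left(4 + H + H^{2}\right)^{2}}$)
$- \frac{863278}{K{\left(-846 \right)}} = - \frac{863278}{3 \left(-846\right) + \frac{12 \left(-846\right)^{3}}{\left(4 - 846 + \left(-846\right)^{2}\right)^{2}}} = - \frac{863278}{-2538 + 12 \left(-605495736\right) \frac{1}{\left(4 - 846 + 715716\right)^{2}}} = - \frac{863278}{-2538 + 12 \left(-605495736\right) \frac{1}{511044835876}} = - \frac{863278}{-2538 - \frac{1816487208}{127761208969}} = - \frac{863278}{- \frac{324259764850530}{127761208969}} = \left(-863278\right) \left(- \frac{127761208969}{324259764850530}\right) = \frac{55146720478170191}{162129882425265}$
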